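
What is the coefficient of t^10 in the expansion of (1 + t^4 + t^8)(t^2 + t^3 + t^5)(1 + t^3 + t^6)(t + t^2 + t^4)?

(1 + t^4 + t^8) has coefficients 1,0,0,0,1,0,0,0,1 for degrees 0…8.
(t^2 + t^3 + t^5) has coefficients 0,0,1,1,0,1,0,0,0,0,0 for degrees 0…10.
Multiplying by (1 + t^3 + t^6) gives running coefficients 0,0,1,1,0,2,1,0,2,1,0 for degrees 0…10.
Finally multiplying by (t + t^2 + t^4), the product of all factors after the first has coefficients 0,0,0,1,2,1,3,4,1,4,4 for degrees 0…10.
[t^10] = 1·4 + 1·3 + 1·0 = 7.

7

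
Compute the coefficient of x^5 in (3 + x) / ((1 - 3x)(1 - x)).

1213

Partial fractions give a closed form: a_n = (5)·3^n + (-2)·1^n.
At n = 5: a_5 = 1213.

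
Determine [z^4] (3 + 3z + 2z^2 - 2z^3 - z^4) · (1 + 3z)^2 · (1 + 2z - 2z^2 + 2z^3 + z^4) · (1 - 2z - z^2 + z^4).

-240

(3 + 3z + 2z^2 - 2z^3 - z^4) has coefficients 3,3,2,-2,-1 for degrees 0…4.
(1 + 3z)^2 has coefficients 1,6,9,0,0 for degrees 0…4.
Multiplying by (1 + 2z - 2z^2 + 2z^3 + z^4) gives running coefficients 1,8,19,8,-5 for degrees 0…4.
Finally multiplying by (1 - 2z - z^2 + z^4), the product of all factors after the first has coefficients 1,6,2,-38,-39 for degrees 0…4.
[z^4] = 3·(-39) + 3·(-38) + 2·2 − 2·6 − 1·1 = -240.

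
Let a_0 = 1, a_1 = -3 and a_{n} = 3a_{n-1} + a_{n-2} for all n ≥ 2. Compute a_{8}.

The ordinary generating function has denominator 1 - 3y - y^2.
Iterating the recurrence: a_0,…,a_{8} = 1, -3, -8, -27, -89, -294, -971, -3207, -10592.

-10592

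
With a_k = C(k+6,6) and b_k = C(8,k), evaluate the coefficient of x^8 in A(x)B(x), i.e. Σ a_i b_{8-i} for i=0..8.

Write out a_i and b_{8-i} for i = 0,…,8 and sum the products.
Σ = 1·1 + 7·8 + 28·28 + 84·56 + 210·70 + 462·56 + 924·28 + 1716·8 + 3003·1 = 88720.

88720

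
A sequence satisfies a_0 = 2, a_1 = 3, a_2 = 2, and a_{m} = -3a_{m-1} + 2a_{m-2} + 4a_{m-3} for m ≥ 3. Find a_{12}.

-155648

The ordinary generating function has denominator 1 + 3z - 2z^2 - 4z^3.
Iterating the recurrence: a_0,…,a_{12} = 2, 3, 2, 8, -8, 48, -128, 448, -1408, 4608, -14848, 48128, -155648.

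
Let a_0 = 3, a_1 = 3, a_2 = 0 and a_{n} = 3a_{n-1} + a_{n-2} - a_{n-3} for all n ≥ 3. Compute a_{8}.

-309

The ordinary generating function has denominator 1 - 3q - q^2 + q^3.
Iterating the recurrence: a_0,…,a_{8} = 3, 3, 0, 0, -3, -9, -30, -96, -309.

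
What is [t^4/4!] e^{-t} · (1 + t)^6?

The EGF product rule gives c_4 = Σ_{k_1+k_2=4} C(4; k_1,k_2) · ∏ g_i(k_i), where e^{-t} gives (-1)^k; (1+t)^6 gives the falling factorial (6)_k.
g_1(k) for k = 0…4: 1, -1, 1, -1, 1.
g_2(k) for k = 0…4: 1, 6, 30, 120, 360.
c_4 = Σ_k C(4,k)·g_1(k)·g_2(4−k) = 1·1·360 + 4·(-1)·120 + 6·1·30 + 4·(-1)·6 + 1·1·1 = 360 − 480 + 180 − 24 + 1 = 37.

37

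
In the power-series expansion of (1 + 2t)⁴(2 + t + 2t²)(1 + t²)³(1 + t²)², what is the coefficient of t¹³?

(1 + 2t)⁴ has coefficients 1,8,24,32,16 for degrees 0…4.
(2 + t + 2t²) has coefficients 2,1,2,0,0,0,0,0,0,0,0,0,0,0 for degrees 0…13.
Multiplying by (1 + t²)³ gives running coefficients 2,1,8,3,12,3,8,1,2,0,0,0,0,0 for degrees 0…13.
Finally multiplying by (1 + t²)², the product of all factors after the first has coefficients 2,1,12,5,30,10,40,10,30,5,12,1,2,0 for degrees 0…13.
[t¹³] = 1·0 + 8·2 + 24·1 + 32·12 + 16·5 = 504.

504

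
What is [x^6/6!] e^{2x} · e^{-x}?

1

The EGF product rule gives c_6 = Σ_{k_1+k_2=6} C(6; k_1,k_2) · ∏ g_i(k_i), where e^{2x} gives (2)^k; e^{-x} gives (-1)^k.
g_1(k) for k = 0…6: 1, 2, 4, 8, 16, 32, 64.
g_2(k) for k = 0…6: 1, -1, 1, -1, 1, -1, 1.
c_6 = Σ_k C(6,k)·g_1(k)·g_2(6−k) = 1·1·1 + 6·2·(-1) + 15·4·1 + 20·8·(-1) + 15·16·1 + 6·32·(-1) + 1·64·1 = 1 − 12 + 60 − 160 + 240 − 192 + 64 = 1.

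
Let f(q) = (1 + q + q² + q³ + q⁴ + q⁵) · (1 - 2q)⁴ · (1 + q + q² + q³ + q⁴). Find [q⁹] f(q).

9

(1 + q + q² + q³ + q⁴ + q⁵) has coefficients 1,1,1,1,1,1 for degrees 0…5.
(1 - 2q)⁴ has coefficients 1,-8,24,-32,16,0,0,0,0,0 for degrees 0…9.
Finally multiplying by (1 + q + q² + q³ + q⁴), the product of all factors after the first has coefficients 1,-7,17,-15,1,0,8,-16,16,0 for degrees 0…9.
[q⁹] = 1·0 + 1·16 + 1·(-16) + 1·8 + 1·0 + 1·1 = 9.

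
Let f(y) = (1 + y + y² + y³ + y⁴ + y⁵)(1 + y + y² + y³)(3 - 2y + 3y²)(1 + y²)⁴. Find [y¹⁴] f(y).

63

(1 + y + y² + y³ + y⁴ + y⁵) has coefficients 1,1,1,1,1,1 for degrees 0…5.
(1 + y + y² + y³) has coefficients 1,1,1,1,0,0,0,0,0,0,0,0,0,0,0 for degrees 0…14.
Multiplying by (3 - 2y + 3y²) gives running coefficients 3,1,4,4,1,3,0,0,0,0,0,0,0,0,0 for degrees 0…14.
Finally multiplying by (1 + y²)⁴, the product of all factors after the first has coefficients 3,1,16,8,35,25,40,40,25,35,8,16,1,3,0 for degrees 0…14.
[y¹⁴] = 1·0 + 1·3 + 1·1 + 1·16 + 1·8 + 1·35 = 63.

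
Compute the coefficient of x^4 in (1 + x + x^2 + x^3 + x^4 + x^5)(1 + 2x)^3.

27

(1 + x + x^2 + x^3 + x^4 + x^5) has coefficients 1,1,1,1,1 for degrees 0…4.
(1 + 2x)^3 has coefficients 1,6,12,8,0 for degrees 0…4.
[x^4] = 1·0 + 1·8 + 1·12 + 1·6 + 1·1 = 27.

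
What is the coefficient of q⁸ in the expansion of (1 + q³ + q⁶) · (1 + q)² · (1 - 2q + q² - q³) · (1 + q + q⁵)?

(1 + q³ + q⁶) has coefficients 1,0,0,1,0,0,1 for degrees 0…6.
(1 + q)² has coefficients 1,2,1,0,0,0,0,0,0 for degrees 0…8.
Multiplying by (1 - 2q + q² - q³) gives running coefficients 1,0,-2,-1,-1,-1,0,0,0 for degrees 0…8.
Finally multiplying by (1 + q + q⁵), the product of all factors after the first has coefficients 1,1,-2,-3,-2,-1,-1,-2,-1 for degrees 0…8.
[q⁸] = 1·(-1) + 1·(-1) + 1·(-2) = -4.

-4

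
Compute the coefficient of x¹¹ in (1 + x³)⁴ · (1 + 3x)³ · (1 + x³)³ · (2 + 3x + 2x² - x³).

3472

(1 + x³)⁴ has coefficients 1,0,0,4,0,0,6,0,0,4,0,0 for degrees 0…11.
(1 + 3x)³ has coefficients 1,9,27,27,0,0,0,0,0,0,0,0 for degrees 0…11.
Multiplying by (1 + x³)³ gives running coefficients 1,9,27,30,27,81,84,27,81,82,9,27 for degrees 0…11.
Finally multiplying by (2 + 3x + 2x² - x³), the product of all factors after the first has coefficients 2,21,83,158,189,276,435,441,330,377,399,164 for degrees 0…11.
[x¹¹] = 1·164 + 4·330 + 6·276 + 4·83 = 3472.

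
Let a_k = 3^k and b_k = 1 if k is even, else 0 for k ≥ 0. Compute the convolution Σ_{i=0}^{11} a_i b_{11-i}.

199290

Write out a_i and b_{11-i} for i = 0,…,11 and sum the products.
Σ = 1·0 + 3·1 + 9·0 + 27·1 + 81·0 + 243·1 + 729·0 + 2187·1 + 6561·0 + 19683·1 + 59049·0 + 177147·1 = 199290.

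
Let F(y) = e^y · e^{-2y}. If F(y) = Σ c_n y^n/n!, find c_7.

-1

The EGF product rule gives c_7 = Σ_{k_1+k_2=7} C(7; k_1,k_2) · ∏ g_i(k_i), where e^y gives (1)^k; e^{-2y} gives (-2)^k.
g_1(k) for k = 0…7: 1, 1, 1, 1, 1, 1, 1, 1.
g_2(k) for k = 0…7: 1, -2, 4, -8, 16, -32, 64, -128.
c_7 = Σ_k C(7,k)·g_1(k)·g_2(7−k) = 1·1·(-128) + 7·1·64 + 21·1·(-32) + 35·1·16 + 35·1·(-8) + 21·1·4 + 7·1·(-2) + 1·1·1 = −128 + 448 − 672 + 560 − 280 + 84 − 14 + 1 = -1.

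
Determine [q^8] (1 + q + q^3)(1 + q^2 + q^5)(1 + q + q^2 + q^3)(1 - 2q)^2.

(1 + q + q^3) has coefficients 1,1,0,1 for degrees 0…3.
(1 + q^2 + q^5) has coefficients 1,0,1,0,0,1,0,0,0 for degrees 0…8.
Multiplying by (1 + q + q^2 + q^3) gives running coefficients 1,1,2,2,1,2,1,1,1 for degrees 0…8.
Finally multiplying by (1 - 2q)^2, the product of all factors after the first has coefficients 1,-3,2,-2,1,6,-3,5,1 for degrees 0…8.
[q^8] = 1·1 + 1·5 + 1·6 = 12.

12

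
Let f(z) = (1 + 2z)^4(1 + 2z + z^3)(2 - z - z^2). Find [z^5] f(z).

(1 + 2z)^4 has coefficients 1,8,24,32,16 for degrees 0…4.
(1 + 2z + z^3) has coefficients 1,2,0,1,0,0 for degrees 0…5.
Finally multiplying by (2 - z - z^2), the product of all factors after the first has coefficients 2,3,-3,0,-1,-1 for degrees 0…5.
[z^5] = 1·(-1) + 8·(-1) + 24·0 + 32·(-3) + 16·3 = -57.

-57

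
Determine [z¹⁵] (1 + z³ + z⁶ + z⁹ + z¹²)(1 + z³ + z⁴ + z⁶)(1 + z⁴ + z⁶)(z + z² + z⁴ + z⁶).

12

(1 + z³ + z⁶ + z⁹ + z¹²) has coefficients 1,0,0,1,0,0,1,0,0,1,0,0,1 for degrees 0…12.
(1 + z³ + z⁴ + z⁶) has coefficients 1,0,0,1,1,0,1,0,0,0,0,0,0,0,0,0 for degrees 0…15.
Multiplying by (1 + z⁴ + z⁶) gives running coefficients 1,0,0,1,2,0,2,1,1,1,2,0,1,0,0,0 for degrees 0…15.
Finally multiplying by (z + z² + z⁴ + z⁶), the product of all factors after the first has coefficients 0,1,1,0,2,3,3,3,5,3,6,4,5,3,4,1 for degrees 0…15.
[z¹⁵] = 1·1 + 1·5 + 1·3 + 1·3 + 1·0 = 12.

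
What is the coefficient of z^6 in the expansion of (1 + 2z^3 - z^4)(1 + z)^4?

(1 + 2z^3 - z^4) has coefficients 1,0,0,2,-1 for degrees 0…4.
(1 + z)^4 has coefficients 1,4,6,4,1,0,0 for degrees 0…6.
[z^6] = 1·0 + 2·4 − 1·6 = 2.

2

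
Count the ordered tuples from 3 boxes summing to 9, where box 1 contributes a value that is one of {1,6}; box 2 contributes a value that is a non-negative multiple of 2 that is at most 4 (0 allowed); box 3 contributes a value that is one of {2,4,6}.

2

The generating function for the choices is (y + y^6)·(1 + y^2 + y^4)·(y^2 + y^4 + y^6); the count is [y^9].
(y + y^6) has coefficients 0,1,0,0,0,0,1 for degrees 0…6.
(1 + y^2 + y^4) has coefficients 1,0,1,0,1,0,0,0,0,0 for degrees 0…9.
Finally multiplying by (y^2 + y^4 + y^6), the product of all factors after the first has coefficients 0,0,1,0,2,0,3,0,2,0 for degrees 0…9.
[y^9] = 1·2 + 1·0 = 2.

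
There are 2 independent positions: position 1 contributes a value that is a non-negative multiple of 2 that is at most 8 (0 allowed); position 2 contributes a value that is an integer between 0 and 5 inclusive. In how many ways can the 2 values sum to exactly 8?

3

The generating function for the choices is (1 + x² + x⁴ + x⁶ + x⁸)·(1 + x + x² + x³ + x⁴ + x⁵); the count is [x⁸].
(1 + x² + x⁴ + x⁶ + x⁸) has coefficients 1,0,1,0,1,0,1,0,1 for degrees 0…8.
(1 + x + x² + x³ + x⁴ + x⁵) has coefficients 1,1,1,1,1,1,0,0,0 for degrees 0…8.
[x⁸] = 1·0 + 1·0 + 1·1 + 1·1 + 1·1 = 3.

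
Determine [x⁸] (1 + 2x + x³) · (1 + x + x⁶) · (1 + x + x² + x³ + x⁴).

4

(1 + 2x + x³) has coefficients 1,2,0,1 for degrees 0…3.
(1 + x + x⁶) has coefficients 1,1,0,0,0,0,1,0,0 for degrees 0…8.
Finally multiplying by (1 + x + x² + x³ + x⁴), the product of all factors after the first has coefficients 1,2,2,2,2,1,1,1,1 for degrees 0…8.
[x⁸] = 1·1 + 2·1 + 1·1 = 4.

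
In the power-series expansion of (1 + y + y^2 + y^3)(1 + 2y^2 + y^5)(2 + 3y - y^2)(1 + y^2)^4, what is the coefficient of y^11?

70

(1 + y + y^2 + y^3) has coefficients 1,1,1,1 for degrees 0…3.
(1 + 2y^2 + y^5) has coefficients 1,0,2,0,0,1,0,0,0,0,0,0 for degrees 0…11.
Multiplying by (2 + 3y - y^2) gives running coefficients 2,3,3,6,-2,2,3,-1,0,0,0,0 for degrees 0…11.
Finally multiplying by (1 + y^2)^4, the product of all factors after the first has coefficients 2,3,11,18,22,44,21,55,14,35,13,8 for degrees 0…11.
[y^11] = 1·8 + 1·13 + 1·35 + 1·14 = 70.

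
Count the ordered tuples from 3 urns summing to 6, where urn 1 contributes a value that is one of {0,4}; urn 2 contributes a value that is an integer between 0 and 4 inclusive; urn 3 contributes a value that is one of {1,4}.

2

The generating function for the choices is (1 + q^4)·(1 + q + q^2 + q^3 + q^4)·(q + q^4); the count is [q^6].
(1 + q^4) has coefficients 1,0,0,0,1 for degrees 0…4.
(1 + q + q^2 + q^3 + q^4) has coefficients 1,1,1,1,1,0,0 for degrees 0…6.
Finally multiplying by (q + q^4), the product of all factors after the first has coefficients 0,1,1,1,2,2,1 for degrees 0…6.
[q^6] = 1·1 + 1·1 = 2.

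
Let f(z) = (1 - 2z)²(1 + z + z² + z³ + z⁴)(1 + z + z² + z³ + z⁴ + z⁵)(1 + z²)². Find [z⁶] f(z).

(1 - 2z)² has coefficients 1,-4,4 for degrees 0…2.
(1 + z + z² + z³ + z⁴) has coefficients 1,1,1,1,1,0,0 for degrees 0…6.
Multiplying by (1 + z + z² + z³ + z⁴ + z⁵) gives running coefficients 1,2,3,4,5,5,4 for degrees 0…6.
Finally multiplying by (1 + z²)², the product of all factors after the first has coefficients 1,2,5,8,12,15,17 for degrees 0…6.
[z⁶] = 1·17 − 4·15 + 4·12 = 5.

5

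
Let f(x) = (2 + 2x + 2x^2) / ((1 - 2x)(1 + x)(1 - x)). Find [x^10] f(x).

4776

Partial fractions give a closed form: a_n = (14/3)·2^n + (1/3)·(-1)^n + (-3)·1^n.
At n = 10: a_10 = 4776.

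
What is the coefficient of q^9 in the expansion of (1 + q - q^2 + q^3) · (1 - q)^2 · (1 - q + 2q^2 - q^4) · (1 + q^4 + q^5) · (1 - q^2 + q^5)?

(1 + q - q^2 + q^3) has coefficients 1,1,-1,1 for degrees 0…3.
(1 - q)^2 has coefficients 1,-2,1,0,0,0,0,0,0,0 for degrees 0…9.
Multiplying by (1 - q + 2q^2 - q^4) gives running coefficients 1,-3,5,-5,1,2,-1,0,0,0 for degrees 0…9.
Multiplying by (1 + q^4 + q^5) gives running coefficients 1,-3,5,-5,2,0,1,0,-4,3 for degrees 0…9.
Finally multiplying by (1 - q^2 + q^5), the product of all factors after the first has coefficients 1,-3,4,-2,-3,6,-4,5,-10,5 for degrees 0…9.
[q^9] = 1·5 + 1·(-10) − 1·5 + 1·(-4) = -14.

-14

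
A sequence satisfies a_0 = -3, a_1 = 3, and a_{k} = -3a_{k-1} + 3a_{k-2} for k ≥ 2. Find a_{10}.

The ordinary generating function has denominator 1 + 3y - 3y^2.
Iterating the recurrence: a_0,…,a_{10} = -3, 3, -18, 63, -243, 918, -3483, 13203, -50058, 189783, -719523.

-719523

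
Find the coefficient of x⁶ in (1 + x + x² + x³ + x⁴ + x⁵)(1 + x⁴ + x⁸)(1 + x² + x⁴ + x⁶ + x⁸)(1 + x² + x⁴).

(1 + x + x² + x³ + x⁴ + x⁵) has coefficients 1,1,1,1,1,1 for degrees 0…5.
(1 + x⁴ + x⁸) has coefficients 1,0,0,0,1,0,0 for degrees 0…6.
Multiplying by (1 + x² + x⁴ + x⁶ + x⁸) gives running coefficients 1,0,1,0,2,0,2 for degrees 0…6.
Finally multiplying by (1 + x² + x⁴), the product of all factors after the first has coefficients 1,0,2,0,4,0,5 for degrees 0…6.
[x⁶] = 1·5 + 1·0 + 1·4 + 1·0 + 1·2 + 1·0 = 11.

11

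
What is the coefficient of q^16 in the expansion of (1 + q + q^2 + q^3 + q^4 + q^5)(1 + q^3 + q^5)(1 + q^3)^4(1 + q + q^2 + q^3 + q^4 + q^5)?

(1 + q + q^2 + q^3 + q^4 + q^5) has coefficients 1,1,1,1,1,1 for degrees 0…5.
(1 + q^3 + q^5) has coefficients 1,0,0,1,0,1,0,0,0,0,0,0,0,0,0,0,0 for degrees 0…16.
Multiplying by (1 + q^3)^4 gives running coefficients 1,0,0,5,0,1,10,0,4,10,0,6,5,0,4,1,0 for degrees 0…16.
Finally multiplying by (1 + q + q^2 + q^3 + q^4 + q^5), the product of all factors after the first has coefficients 1,1,1,6,6,7,16,16,20,25,25,30,25,25,25,16,16 for degrees 0…16.
[q^16] = 1·16 + 1·16 + 1·25 + 1·25 + 1·25 + 1·30 = 137.

137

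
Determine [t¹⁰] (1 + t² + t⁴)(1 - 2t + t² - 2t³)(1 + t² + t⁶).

2

(1 + t² + t⁴) has coefficients 1,0,1,0,1 for degrees 0…4.
(1 - 2t + t² - 2t³) has coefficients 1,-2,1,-2,0,0,0,0,0,0,0 for degrees 0…10.
Finally multiplying by (1 + t² + t⁶), the product of all factors after the first has coefficients 1,-2,2,-4,1,-2,1,-2,1,-2,0 for degrees 0…10.
[t¹⁰] = 1·0 + 1·1 + 1·1 = 2.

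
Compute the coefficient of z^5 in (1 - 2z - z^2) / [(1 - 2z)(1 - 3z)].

The denominator gives the recurrence a_n = 5a_(n−1) − 6a_(n−2) for n ≥ 3; the numerator fixes a_0 = 1, a_1 = 3, a_2 = 8.
Iterating: 1, 3, 8, 22, 62, 178, so a_5 = 178.

178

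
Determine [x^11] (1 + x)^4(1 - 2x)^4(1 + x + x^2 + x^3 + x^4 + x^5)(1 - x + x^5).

7

(1 + x)^4 has coefficients 1,4,6,4,1 for degrees 0…4.
(1 - 2x)^4 has coefficients 1,-8,24,-32,16,0,0,0,0,0,0,0 for degrees 0…11.
Multiplying by (1 + x + x^2 + x^3 + x^4 + x^5) gives running coefficients 1,-7,17,-15,1,1,0,8,-16,16,0,0 for degrees 0…11.
Finally multiplying by (1 - x + x^5), the product of all factors after the first has coefficients 1,-8,24,-32,16,1,-8,25,-39,33,-15,0 for degrees 0…11.
[x^11] = 1·0 + 4·(-15) + 6·33 + 4·(-39) + 1·25 = 7.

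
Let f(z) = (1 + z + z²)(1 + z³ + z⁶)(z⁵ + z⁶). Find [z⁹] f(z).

2

(1 + z + z²) has coefficients 1,1,1 for degrees 0…2.
(1 + z³ + z⁶) has coefficients 1,0,0,1,0,0,1,0,0,0 for degrees 0…9.
Finally multiplying by (z⁵ + z⁶), the product of all factors after the first has coefficients 0,0,0,0,0,1,1,0,1,1 for degrees 0…9.
[z⁹] = 1·1 + 1·1 + 1·0 = 2.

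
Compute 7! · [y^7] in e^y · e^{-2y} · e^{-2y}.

-2187

The EGF product rule gives c_7 = Σ_{k_1+k_2+k_3=7} C(7; k_1,k_2,k_3) · ∏ g_i(k_i), where e^y gives (1)^k; e^{-2y} gives (-2)^k; e^{-2y} gives (-2)^k.
g_1(k) for k = 0…7: 1, 1, 1, 1, 1, 1, 1, 1.
g_2(k) for k = 0…7: 1, -2, 4, -8, 16, -32, 64, -128.
g_3(k) for k = 0…7: 1, -2, 4, -8, 16, -32, 64, -128.
First combine the last two factors: h(k) = Σ_j C(k,j)·g_2(j)·g_3(k−j) for k = 0…7: 1, -4, 16, -64, 256, -1024, 4096, -16384.
c_7 = Σ_k C(7,k)·g_1(k)·h(7−k) = 1·1·(-16384) + 7·1·4096 + 21·1·(-1024) + 35·1·256 + 35·1·(-64) + 21·1·16 + 7·1·(-4) + 1·1·1 = −16384 + 28672 − 21504 + 8960 − 2240 + 336 − 28 + 1 = -2187.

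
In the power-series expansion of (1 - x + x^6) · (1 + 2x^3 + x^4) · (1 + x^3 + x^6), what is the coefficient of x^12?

(1 - x + x^6) has coefficients 1,-1,0,0,0,0,1 for degrees 0…6.
(1 + 2x^3 + x^4) has coefficients 1,0,0,2,1,0,0,0,0,0,0,0,0 for degrees 0…12.
Finally multiplying by (1 + x^3 + x^6), the product of all factors after the first has coefficients 1,0,0,3,1,0,3,1,0,2,1,0,0 for degrees 0…12.
[x^12] = 1·0 − 1·0 + 1·3 = 3.

3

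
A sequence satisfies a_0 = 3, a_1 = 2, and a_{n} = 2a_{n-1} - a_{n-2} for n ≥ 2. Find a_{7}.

-4

The ordinary generating function has denominator 1 - 2x + x^2.
Iterating the recurrence: a_0,…,a_{7} = 3, 2, 1, 0, -1, -2, -3, -4.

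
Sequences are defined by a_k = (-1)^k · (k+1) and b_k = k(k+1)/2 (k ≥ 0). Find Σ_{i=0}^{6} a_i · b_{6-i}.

This is [x^6] in the product of the two ordinary generating functions.
Σ = 1·21 − 2·15 + 3·10 − 4·6 + 5·3 − 6·1 + 7·0 = 6.

6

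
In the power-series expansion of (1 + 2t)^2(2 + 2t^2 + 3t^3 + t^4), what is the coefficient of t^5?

16

(1 + 2t)^2 has coefficients 1,4,4 for degrees 0…2.
(2 + 2t^2 + 3t^3 + t^4) has coefficients 2,0,2,3,1,0 for degrees 0…5.
[t^5] = 1·0 + 4·1 + 4·3 = 16.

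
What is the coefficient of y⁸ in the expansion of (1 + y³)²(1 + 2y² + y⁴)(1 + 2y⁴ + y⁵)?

6

(1 + y³)² has coefficients 1,0,0,2,0,0,1 for degrees 0…6.
(1 + 2y² + y⁴) has coefficients 1,0,2,0,1,0,0,0,0 for degrees 0…8.
Finally multiplying by (1 + 2y⁴ + y⁵), the product of all factors after the first has coefficients 1,0,2,0,3,1,4,2,2 for degrees 0…8.
[y⁸] = 1·2 + 2·1 + 1·2 = 6.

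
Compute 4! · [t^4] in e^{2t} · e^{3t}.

625

The EGF product rule gives c_4 = Σ_{k_1+k_2=4} C(4; k_1,k_2) · ∏ g_i(k_i), where e^{2t} gives (2)^k; e^{3t} gives (3)^k.
g_1(k) for k = 0…4: 1, 2, 4, 8, 16.
g_2(k) for k = 0…4: 1, 3, 9, 27, 81.
c_4 = Σ_k C(4,k)·g_1(k)·g_2(4−k) = 1·1·81 + 4·2·27 + 6·4·9 + 4·8·3 + 1·16·1 = 81 + 216 + 216 + 96 + 16 = 625.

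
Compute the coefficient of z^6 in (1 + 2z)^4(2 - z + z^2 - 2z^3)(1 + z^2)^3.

101

(1 + 2z)^4 has coefficients 1,8,24,32,16 for degrees 0…4.
(2 - z + z^2 - 2z^3) has coefficients 2,-1,1,-2,0,0,0 for degrees 0…6.
Finally multiplying by (1 + z^2)^3, the product of all factors after the first has coefficients 2,-1,7,-5,9,-9,5 for degrees 0…6.
[z^6] = 1·5 + 8·(-9) + 24·9 + 32·(-5) + 16·7 = 101.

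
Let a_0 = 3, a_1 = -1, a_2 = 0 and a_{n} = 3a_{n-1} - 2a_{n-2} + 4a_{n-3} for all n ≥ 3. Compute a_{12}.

The ordinary generating function has denominator 1 - 3q + 2q^2 - 4q^3.
Iterating the recurrence: a_0,…,a_{12} = 3, -1, 0, 14, 38, 86, 238, 694, 1950, 5414, 15118, 42326, 118398.

118398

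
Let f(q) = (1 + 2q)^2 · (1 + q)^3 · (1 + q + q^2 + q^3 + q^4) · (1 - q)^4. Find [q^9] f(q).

(1 + 2q)^2 has coefficients 1,4,4 for degrees 0…2.
(1 + q)^3 has coefficients 1,3,3,1,0,0,0,0,0,0 for degrees 0…9.
Multiplying by (1 + q + q^2 + q^3 + q^4) gives running coefficients 1,4,7,8,8,7,4,1,0,0 for degrees 0…9.
Finally multiplying by (1 - q)^4, the product of all factors after the first has coefficients 1,0,-3,0,3,-1,-1,3,0,-3 for degrees 0…9.
[q^9] = 1·(-3) + 4·0 + 4·3 = 9.

9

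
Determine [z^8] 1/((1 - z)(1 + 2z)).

171

Partial fractions give a closed form: a_n = (1/3)·1^n + (2/3)·(-2)^n.
At n = 8: a_8 = 171.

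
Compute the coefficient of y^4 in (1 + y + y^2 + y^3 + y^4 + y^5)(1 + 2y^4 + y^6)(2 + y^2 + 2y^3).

9

(1 + y + y^2 + y^3 + y^4 + y^5) has coefficients 1,1,1,1,1 for degrees 0…4.
(1 + 2y^4 + y^6) has coefficients 1,0,0,0,2 for degrees 0…4.
Finally multiplying by (2 + y^2 + 2y^3), the product of all factors after the first has coefficients 2,0,1,2,4 for degrees 0…4.
[y^4] = 1·4 + 1·2 + 1·1 + 1·0 + 1·2 = 9.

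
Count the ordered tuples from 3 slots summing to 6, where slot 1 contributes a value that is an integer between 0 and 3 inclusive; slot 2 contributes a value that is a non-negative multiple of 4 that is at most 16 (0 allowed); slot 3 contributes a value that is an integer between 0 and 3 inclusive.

4

The generating function for the choices is (1 + t + t^2 + t^3)·(1 + t^4 + t^8 + t^12 + t^16)·(1 + t + t^2 + t^3); the count is [t^6].
(1 + t + t^2 + t^3) has coefficients 1,1,1,1 for degrees 0…3.
(1 + t^4 + t^8 + t^12 + t^16) has coefficients 1,0,0,0,1,0,0 for degrees 0…6.
Finally multiplying by (1 + t + t^2 + t^3), the product of all factors after the first has coefficients 1,1,1,1,1,1,1 for degrees 0…6.
[t^6] = 1·1 + 1·1 + 1·1 + 1·1 = 4.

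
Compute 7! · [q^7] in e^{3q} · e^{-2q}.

The EGF product rule gives c_7 = Σ_{k_1+k_2=7} C(7; k_1,k_2) · ∏ g_i(k_i), where e^{3q} gives (3)^k; e^{-2q} gives (-2)^k.
g_1(k) for k = 0…7: 1, 3, 9, 27, 81, 243, 729, 2187.
g_2(k) for k = 0…7: 1, -2, 4, -8, 16, -32, 64, -128.
c_7 = Σ_k C(7,k)·g_1(k)·g_2(7−k) = 1·1·(-128) + 7·3·64 + 21·9·(-32) + 35·27·16 + 35·81·(-8) + 21·243·4 + 7·729·(-2) + 1·2187·1 = −128 + 1344 − 6048 + 15120 − 22680 + 20412 − 10206 + 2187 = 1.

1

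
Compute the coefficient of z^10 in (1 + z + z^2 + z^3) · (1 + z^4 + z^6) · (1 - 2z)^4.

-16

(1 + z + z^2 + z^3) has coefficients 1,1,1,1 for degrees 0…3.
(1 + z^4 + z^6) has coefficients 1,0,0,0,1,0,1,0,0,0,0 for degrees 0…10.
Finally multiplying by (1 - 2z)^4, the product of all factors after the first has coefficients 1,-8,24,-32,17,-8,25,-40,40,-32,16 for degrees 0…10.
[z^10] = 1·16 + 1·(-32) + 1·40 + 1·(-40) = -16.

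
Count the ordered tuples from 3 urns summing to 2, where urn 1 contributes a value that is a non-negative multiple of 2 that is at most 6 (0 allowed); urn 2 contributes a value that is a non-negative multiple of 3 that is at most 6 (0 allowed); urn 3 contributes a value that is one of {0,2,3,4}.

2

The generating function for the choices is (1 + z^2 + z^4 + z^6)·(1 + z^3 + z^6)·(1 + z^2 + z^3 + z^4); the count is [z^2].
(1 + z^2 + z^4 + z^6) has coefficients 1,0,1 for degrees 0…2.
(1 + z^3 + z^6) has coefficients 1,0,0 for degrees 0…2.
Finally multiplying by (1 + z^2 + z^3 + z^4), the product of all factors after the first has coefficients 1,0,1 for degrees 0…2.
[z^2] = 1·1 + 1·1 = 2.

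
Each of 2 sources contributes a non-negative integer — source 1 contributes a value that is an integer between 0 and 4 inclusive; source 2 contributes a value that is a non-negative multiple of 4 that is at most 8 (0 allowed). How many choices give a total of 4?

2

The generating function for the choices is (1 + z + z² + z³ + z⁴)·(1 + z⁴ + z⁸); the count is [z⁴].
(1 + z + z² + z³ + z⁴) has coefficients 1,1,1,1,1 for degrees 0…4.
(1 + z⁴ + z⁸) has coefficients 1,0,0,0,1 for degrees 0…4.
[z⁴] = 1·1 + 1·0 + 1·0 + 1·0 + 1·1 = 2.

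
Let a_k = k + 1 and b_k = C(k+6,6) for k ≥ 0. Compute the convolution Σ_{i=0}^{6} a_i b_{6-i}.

The convolution is the x^6 coefficient of A(x)B(x).
Σ = 1·924 + 2·462 + 3·210 + 4·84 + 5·28 + 6·7 + 7·1 = 3003.

3003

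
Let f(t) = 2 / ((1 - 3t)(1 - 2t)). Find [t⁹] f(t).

Partial fractions give a closed form: a_n = (6)·3^n + (-4)·2^n.
At n = 9: a_9 = 116050.

116050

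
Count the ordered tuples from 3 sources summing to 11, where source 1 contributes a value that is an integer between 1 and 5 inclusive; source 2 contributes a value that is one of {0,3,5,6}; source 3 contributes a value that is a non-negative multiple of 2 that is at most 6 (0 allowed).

The generating function for the choices is (y + y^2 + y^3 + y^4 + y^5)·(1 + y^3 + y^5 + y^6)·(1 + y^2 + y^4 + y^6); the count is [y^11].
(y + y^2 + y^3 + y^4 + y^5) has coefficients 0,1,1,1,1,1 for degrees 0…5.
(1 + y^3 + y^5 + y^6) has coefficients 1,0,0,1,0,1,1,0,0,0,0,0 for degrees 0…11.
Finally multiplying by (1 + y^2 + y^4 + y^6), the product of all factors after the first has coefficients 1,0,1,1,1,2,2,2,1,2,1,1 for degrees 0…11.
[y^11] = 1·1 + 1·2 + 1·1 + 1·2 + 1·2 = 8.

8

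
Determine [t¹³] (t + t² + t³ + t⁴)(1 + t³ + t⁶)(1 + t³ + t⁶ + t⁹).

(t + t² + t³ + t⁴) has coefficients 0,1,1,1,1 for degrees 0…4.
(1 + t³ + t⁶) has coefficients 1,0,0,1,0,0,1,0,0,0,0,0,0,0 for degrees 0…13.
Finally multiplying by (1 + t³ + t⁶ + t⁹), the product of all factors after the first has coefficients 1,0,0,2,0,0,3,0,0,3,0,0,2,0 for degrees 0…13.
[t¹³] = 1·2 + 1·0 + 1·0 + 1·3 = 5.

5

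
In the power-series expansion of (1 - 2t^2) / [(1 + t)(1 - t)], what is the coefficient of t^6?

The denominator gives the recurrence a_n = a_(n−2) for n ≥ 3; the numerator fixes a_0 = 1, a_1 = 0, a_2 = -1.
Iterating: 1, 0, -1, 0, -1, 0, -1, so a_6 = -1.

-1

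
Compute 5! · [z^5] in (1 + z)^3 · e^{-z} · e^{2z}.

136

The EGF product rule gives c_5 = Σ_{k_1+k_2+k_3=5} C(5; k_1,k_2,k_3) · ∏ g_i(k_i), where (1+z)^3 gives the falling factorial (3)_k; e^{-z} gives (-1)^k; e^{2z} gives (2)^k.
g_1(k) for k = 0…5: 1, 3, 6, 6, 0, 0.
g_2(k) for k = 0…5: 1, -1, 1, -1, 1, -1.
g_3(k) for k = 0…5: 1, 2, 4, 8, 16, 32.
First combine the last two factors: h(k) = Σ_j C(k,j)·g_2(j)·g_3(k−j) for k = 0…5: 1, 1, 1, 1, 1, 1.
c_5 = Σ_k C(5,k)·g_1(k)·h(5−k) = 1·1·1 + 5·3·1 + 10·6·1 + 10·6·1 = 1 + 15 + 60 + 60 = 136.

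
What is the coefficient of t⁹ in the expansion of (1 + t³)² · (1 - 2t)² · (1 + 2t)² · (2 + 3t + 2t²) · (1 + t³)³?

-60

(1 + t³)² has coefficients 1,0,0,2,0,0,1 for degrees 0…6.
(1 - 2t)² has coefficients 1,-4,4,0,0,0,0,0,0,0 for degrees 0…9.
Multiplying by (1 + 2t)² gives running coefficients 1,0,-8,0,16,0,0,0,0,0 for degrees 0…9.
Multiplying by (2 + 3t + 2t²) gives running coefficients 2,3,-14,-24,16,48,32,0,0,0 for degrees 0…9.
Finally multiplying by (1 + t³)³, the product of all factors after the first has coefficients 2,3,-14,-18,25,6,-34,57,102,26 for degrees 0…9.
[t⁹] = 1·26 + 2·(-34) + 1·(-18) = -60.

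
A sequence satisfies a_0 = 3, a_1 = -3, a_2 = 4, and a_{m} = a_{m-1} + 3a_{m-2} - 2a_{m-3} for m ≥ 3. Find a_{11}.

The ordinary generating function has denominator 1 - y - 3y^2 + 2y^3.
Iterating the recurrence: a_0,…,a_{11} = 3, -3, 4, -11, 7, -34, 9, -107, -12, -351, -173, -1202.

-1202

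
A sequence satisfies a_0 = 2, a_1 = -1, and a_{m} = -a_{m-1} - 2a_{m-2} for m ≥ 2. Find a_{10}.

57

The ordinary generating function has denominator 1 + y + 2y^2.
Iterating the recurrence: a_0,…,a_{10} = 2, -1, -3, 5, 1, -11, 9, 13, -31, 5, 57.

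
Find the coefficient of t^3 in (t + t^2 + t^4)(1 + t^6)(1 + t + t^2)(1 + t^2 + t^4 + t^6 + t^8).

(t + t^2 + t^4) has coefficients 0,1,1,0 for degrees 0…3.
(1 + t^6) has coefficients 1,0,0,0 for degrees 0…3.
Multiplying by (1 + t + t^2) gives running coefficients 1,1,1,0 for degrees 0…3.
Finally multiplying by (1 + t^2 + t^4 + t^6 + t^8), the product of all factors after the first has coefficients 1,1,2,1 for degrees 0…3.
[t^3] = 1·2 + 1·1 = 3.

3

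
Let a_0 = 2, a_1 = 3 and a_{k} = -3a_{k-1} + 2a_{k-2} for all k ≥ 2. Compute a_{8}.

-11785

The ordinary generating function has denominator 1 + 3x - 2x^2.
Iterating the recurrence: a_0,…,a_{8} = 2, 3, -5, 21, -73, 261, -929, 3309, -11785.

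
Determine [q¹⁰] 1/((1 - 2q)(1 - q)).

Partial fractions give a closed form: a_n = (2)·2^n + (-1)·1^n.
At n = 10: a_10 = 2047.

2047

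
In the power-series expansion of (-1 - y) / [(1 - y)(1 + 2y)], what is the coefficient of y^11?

682

Partial fractions give a closed form: a_n = (-2/3)·1^n + (-1/3)·(-2)^n.
At n = 11: a_11 = 682.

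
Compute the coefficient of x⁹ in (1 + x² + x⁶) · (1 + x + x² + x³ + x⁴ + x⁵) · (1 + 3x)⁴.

(1 + x² + x⁶) has coefficients 1,0,1,0,0,0,1 for degrees 0…6.
(1 + x + x² + x³ + x⁴ + x⁵) has coefficients 1,1,1,1,1,1,0,0,0,0 for degrees 0…9.
Finally multiplying by (1 + 3x)⁴, the product of all factors after the first has coefficients 1,13,67,175,256,256,255,243,189,81 for degrees 0…9.
[x⁹] = 1·81 + 1·243 + 1·175 = 499.

499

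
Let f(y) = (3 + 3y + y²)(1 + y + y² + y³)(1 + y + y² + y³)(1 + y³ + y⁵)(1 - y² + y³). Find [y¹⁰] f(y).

26

(3 + 3y + y²) has coefficients 3,3,1 for degrees 0…2.
(1 + y + y² + y³) has coefficients 1,1,1,1,0,0,0,0,0,0,0 for degrees 0…10.
Multiplying by (1 + y + y² + y³) gives running coefficients 1,2,3,4,3,2,1,0,0,0,0 for degrees 0…10.
Multiplying by (1 + y³ + y⁵) gives running coefficients 1,2,3,5,5,6,7,6,6,4,2 for degrees 0…10.
Finally multiplying by (1 - y² + y³), the product of all factors after the first has coefficients 1,2,2,4,4,4,7,5,5,5,2 for degrees 0…10.
[y¹⁰] = 3·2 + 3·5 + 1·5 = 26.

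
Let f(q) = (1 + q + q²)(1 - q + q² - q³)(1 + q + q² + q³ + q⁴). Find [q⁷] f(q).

-2

(1 + q + q²) has coefficients 1,1,1 for degrees 0…2.
(1 - q + q² - q³) has coefficients 1,-1,1,-1,0,0,0,0 for degrees 0…7.
Finally multiplying by (1 + q + q² + q³ + q⁴), the product of all factors after the first has coefficients 1,0,1,0,0,-1,0,-1 for degrees 0…7.
[q⁷] = 1·(-1) + 1·0 + 1·(-1) = -2.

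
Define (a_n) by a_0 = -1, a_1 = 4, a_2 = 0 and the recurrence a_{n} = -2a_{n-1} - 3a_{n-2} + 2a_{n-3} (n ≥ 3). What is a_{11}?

-5110

The ordinary generating function has denominator 1 + 2q + 3q^2 - 2q^3.
Iterating the recurrence: a_0,…,a_{11} = -1, 4, 0, -14, 36, -30, -76, 314, -460, -174, 2356, -5110.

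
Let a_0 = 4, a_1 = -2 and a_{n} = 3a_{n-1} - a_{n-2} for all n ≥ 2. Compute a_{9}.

The ordinary generating function has denominator 1 - 3y + y^2.
Iterating the recurrence: a_0,…,a_{9} = 4, -2, -10, -28, -74, -194, -508, -1330, -3482, -9116.

-9116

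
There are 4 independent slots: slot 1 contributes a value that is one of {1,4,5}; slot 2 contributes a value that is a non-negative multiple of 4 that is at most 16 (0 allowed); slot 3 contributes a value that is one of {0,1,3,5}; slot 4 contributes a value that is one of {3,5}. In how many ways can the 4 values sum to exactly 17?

7

The generating function for the choices is (y + y⁴ + y⁵)·(1 + y⁴ + y⁸ + y¹² + y¹⁶)·(1 + y + y³ + y⁵)·(y³ + y⁵); the count is [y¹⁷].
(y + y⁴ + y⁵) has coefficients 0,1,0,0,1,1 for degrees 0…5.
(1 + y⁴ + y⁸ + y¹² + y¹⁶) has coefficients 1,0,0,0,1,0,0,0,1,0,0,0,1,0,0,0,1,0 for degrees 0…17.
Multiplying by (1 + y + y³ + y⁵) gives running coefficients 1,1,0,1,1,2,0,1,1,2,0,1,1,2,0,1,1,2 for degrees 0…17.
Finally multiplying by (y³ + y⁵), the product of all factors after the first has coefficients 0,0,0,1,1,1,2,1,3,1,3,1,3,1,3,1,3,1 for degrees 0…17.
[y¹⁷] = 1·3 + 1·1 + 1·3 = 7.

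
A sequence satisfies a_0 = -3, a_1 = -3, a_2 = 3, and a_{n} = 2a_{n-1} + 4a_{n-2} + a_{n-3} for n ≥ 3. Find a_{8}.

-1653

The ordinary generating function has denominator 1 - 2x - 4x^2 - x^3.
Iterating the recurrence: a_0,…,a_{8} = -3, -3, 3, -9, -9, -51, -147, -507, -1653.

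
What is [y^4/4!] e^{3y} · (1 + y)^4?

The EGF product rule gives c_4 = Σ_{k_1+k_2=4} C(4; k_1,k_2) · ∏ g_i(k_i), where e^{3y} gives (3)^k; (1+y)^4 gives the falling factorial (4)_k.
g_1(k) for k = 0…4: 1, 3, 9, 27, 81.
g_2(k) for k = 0…4: 1, 4, 12, 24, 24.
c_4 = Σ_k C(4,k)·g_1(k)·g_2(4−k) = 1·1·24 + 4·3·24 + 6·9·12 + 4·27·4 + 1·81·1 = 24 + 288 + 648 + 432 + 81 = 1473.

1473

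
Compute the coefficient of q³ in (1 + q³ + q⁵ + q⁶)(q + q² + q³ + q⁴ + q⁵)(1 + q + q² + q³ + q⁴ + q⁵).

3

(1 + q³ + q⁵ + q⁶) has coefficients 1,0,0,1 for degrees 0…3.
(q + q² + q³ + q⁴ + q⁵) has coefficients 0,1,1,1 for degrees 0…3.
Finally multiplying by (1 + q + q² + q³ + q⁴ + q⁵), the product of all factors after the first has coefficients 0,1,2,3 for degrees 0…3.
[q³] = 1·3 + 1·0 = 3.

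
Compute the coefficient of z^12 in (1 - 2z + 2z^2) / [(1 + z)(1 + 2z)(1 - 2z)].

Partial fractions give a closed form: a_n = (-5/3)·(-1)^n + (5/2)·(-2)^n + (1/6)·2^n.
At n = 12: a_12 = 10921.

10921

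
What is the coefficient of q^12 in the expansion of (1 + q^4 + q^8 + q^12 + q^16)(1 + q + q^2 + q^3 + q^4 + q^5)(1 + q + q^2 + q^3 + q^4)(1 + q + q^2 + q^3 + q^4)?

38

(1 + q^4 + q^8 + q^12 + q^16) has coefficients 1,0,0,0,1,0,0,0,1,0,0,0,1 for degrees 0…12.
(1 + q + q^2 + q^3 + q^4 + q^5) has coefficients 1,1,1,1,1,1,0,0,0,0,0,0,0 for degrees 0…12.
Multiplying by (1 + q + q^2 + q^3 + q^4) gives running coefficients 1,2,3,4,5,5,4,3,2,1,0,0,0 for degrees 0…12.
Finally multiplying by (1 + q + q^2 + q^3 + q^4), the product of all factors after the first has coefficients 1,3,6,10,15,19,21,21,19,15,10,6,3 for degrees 0…12.
[q^12] = 1·3 + 1·19 + 1·15 + 1·1 = 38.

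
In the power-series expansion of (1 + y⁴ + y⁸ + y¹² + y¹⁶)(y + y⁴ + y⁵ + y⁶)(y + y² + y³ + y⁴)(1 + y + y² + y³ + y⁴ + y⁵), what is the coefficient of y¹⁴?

(1 + y⁴ + y⁸ + y¹² + y¹⁶) has coefficients 1,0,0,0,1,0,0,0,1,0,0,0,1,0,0 for degrees 0…14.
(y + y⁴ + y⁵ + y⁶) has coefficients 0,1,0,0,1,1,1,0,0,0,0,0,0,0,0 for degrees 0…14.
Multiplying by (y + y² + y³ + y⁴) gives running coefficients 0,0,1,1,1,2,2,3,3,2,1,0,0,0,0 for degrees 0…14.
Finally multiplying by (1 + y + y² + y³ + y⁴ + y⁵), the product of all factors after the first has coefficients 0,0,1,2,3,5,7,10,12,13,13,11,9,6,3 for degrees 0…14.
[y¹⁴] = 1·3 + 1·13 + 1·7 + 1·1 = 24.

24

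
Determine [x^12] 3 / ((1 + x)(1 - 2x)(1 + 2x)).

Partial fractions give a closed form: a_n = (-1)·(-1)^n + (1)·2^n + (3)·(-2)^n.
At n = 12: a_12 = 16383.

16383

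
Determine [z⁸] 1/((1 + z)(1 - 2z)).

171

Partial fractions give a closed form: a_n = (1/3)·(-1)^n + (2/3)·2^n.
At n = 8: a_8 = 171.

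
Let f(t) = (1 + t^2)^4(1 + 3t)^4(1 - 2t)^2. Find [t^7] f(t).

104

(1 + t^2)^4 has coefficients 1,0,4,0,6,0,4,0 for degrees 0…7.
(1 + 3t)^4 has coefficients 1,12,54,108,81,0,0,0 for degrees 0…7.
Finally multiplying by (1 - 2t)^2, the product of all factors after the first has coefficients 1,8,10,-60,-135,108,324,0 for degrees 0…7.
[t^7] = 1·0 + 4·108 + 6·(-60) + 4·8 = 104.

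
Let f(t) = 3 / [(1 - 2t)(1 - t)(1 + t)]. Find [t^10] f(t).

4095

The denominator gives the recurrence a_n = 2a_(n−1) + a_(n−2) − 2a_(n−3) for n ≥ 3; the numerator fixes a_0 = 3, a_1 = 6, a_2 = 15.
Iterating: 3, 6, 15, 30, 63, 126, 255, 510, 1023, 2046, 4095, so a_10 = 4095.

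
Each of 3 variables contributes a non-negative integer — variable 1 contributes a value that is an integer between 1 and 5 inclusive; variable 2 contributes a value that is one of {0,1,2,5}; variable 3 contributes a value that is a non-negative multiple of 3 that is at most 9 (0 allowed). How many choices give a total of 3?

3

The generating function for the choices is (y + y² + y³ + y⁴ + y⁵)·(1 + y + y² + y⁵)·(1 + y³ + y⁶ + y⁹); the count is [y³].
(y + y² + y³ + y⁴ + y⁵) has coefficients 0,1,1,1 for degrees 0…3.
(1 + y + y² + y⁵) has coefficients 1,1,1,0 for degrees 0…3.
Finally multiplying by (1 + y³ + y⁶ + y⁹), the product of all factors after the first has coefficients 1,1,1,1 for degrees 0…3.
[y³] = 1·1 + 1·1 + 1·1 = 3.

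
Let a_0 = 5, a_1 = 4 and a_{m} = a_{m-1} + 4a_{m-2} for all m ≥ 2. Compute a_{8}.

5384

The ordinary generating function has denominator 1 - q - 4q^2.
Iterating the recurrence: a_0,…,a_{8} = 5, 4, 24, 40, 136, 296, 840, 2024, 5384.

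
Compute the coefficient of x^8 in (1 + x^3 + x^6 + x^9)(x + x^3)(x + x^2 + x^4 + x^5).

(1 + x^3 + x^6 + x^9) has coefficients 1,0,0,1,0,0,1,0,0 for degrees 0…8.
(x + x^3) has coefficients 0,1,0,1,0,0,0,0,0 for degrees 0…8.
Finally multiplying by (x + x^2 + x^4 + x^5), the product of all factors after the first has coefficients 0,0,1,1,1,2,1,1,1 for degrees 0…8.
[x^8] = 1·1 + 1·2 + 1·1 = 4.

4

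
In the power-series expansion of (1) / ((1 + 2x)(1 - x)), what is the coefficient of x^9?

-341

The denominator gives the recurrence a_n = −a_(n−1) + 2a_(n−2) for n ≥ 2; the numerator fixes a_0 = 1, a_1 = -1.
Iterating: 1, -1, 3, -5, 11, -21, 43, -85, 171, -341, so a_9 = -341.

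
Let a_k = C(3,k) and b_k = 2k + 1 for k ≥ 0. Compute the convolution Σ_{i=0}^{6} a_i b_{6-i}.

80

The convolution is the t^6 coefficient of A(t)B(t).
Σ = 1·13 + 3·11 + 3·9 + 1·7 + 0·5 + 0·3 + 0·1 = 80.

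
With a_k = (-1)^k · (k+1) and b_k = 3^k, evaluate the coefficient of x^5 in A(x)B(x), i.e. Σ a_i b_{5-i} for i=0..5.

This is [x^5] in the product of the two ordinary generating functions.
Σ = 1·243 − 2·81 + 3·27 − 4·9 + 5·3 − 6·1 = 135.

135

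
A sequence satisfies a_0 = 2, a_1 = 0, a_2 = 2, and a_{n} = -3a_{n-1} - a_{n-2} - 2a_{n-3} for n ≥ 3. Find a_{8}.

1898

The ordinary generating function has denominator 1 + 3z + z^2 + 2z^3.
Iterating the recurrence: a_0,…,a_{8} = 2, 0, 2, -10, 28, -78, 226, -656, 1898.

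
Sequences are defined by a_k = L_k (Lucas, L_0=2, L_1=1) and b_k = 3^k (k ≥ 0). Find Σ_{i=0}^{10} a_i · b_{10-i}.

177003

This is [x^10] in the product of the two ordinary generating functions.
Σ = 2·59049 + 1·19683 + 3·6561 + 4·2187 + 7·729 + 11·243 + 18·81 + 29·27 + 47·9 + 76·3 + 123·1 = 177003.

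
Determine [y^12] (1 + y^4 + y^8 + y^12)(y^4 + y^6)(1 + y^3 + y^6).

(1 + y^4 + y^8 + y^12) has coefficients 1,0,0,0,1,0,0,0,1,0,0,0,1 for degrees 0…12.
(y^4 + y^6) has coefficients 0,0,0,0,1,0,1,0,0,0,0,0,0 for degrees 0…12.
Finally multiplying by (1 + y^3 + y^6), the product of all factors after the first has coefficients 0,0,0,0,1,0,1,1,0,1,1,0,1 for degrees 0…12.
[y^12] = 1·1 + 1·0 + 1·1 + 1·0 = 2.

2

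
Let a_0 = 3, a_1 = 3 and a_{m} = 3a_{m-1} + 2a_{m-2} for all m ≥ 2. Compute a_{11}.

1328883

The ordinary generating function has denominator 1 - 3q - 2q^2.
Iterating the recurrence: a_0,…,a_{11} = 3, 3, 15, 51, 183, 651, 2319, 8259, 29415, 104763, 373119, 1328883.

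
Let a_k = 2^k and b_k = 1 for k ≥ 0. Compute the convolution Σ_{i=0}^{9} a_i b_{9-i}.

This is [x^9] in the product of the two ordinary generating functions.
Σ = 1·1 + 2·1 + 4·1 + 8·1 + 16·1 + 32·1 + 64·1 + 128·1 + 256·1 + 512·1 = 1023.

1023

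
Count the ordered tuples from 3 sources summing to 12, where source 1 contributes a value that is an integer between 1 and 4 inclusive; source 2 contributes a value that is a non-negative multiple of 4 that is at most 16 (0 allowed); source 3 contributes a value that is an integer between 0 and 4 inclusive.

5

The generating function for the choices is (q + q² + q³ + q⁴)·(1 + q⁴ + q⁸ + q¹² + q¹⁶)·(1 + q + q² + q³ + q⁴); the count is [q¹²].
(q + q² + q³ + q⁴) has coefficients 0,1,1,1,1 for degrees 0…4.
(1 + q⁴ + q⁸ + q¹² + q¹⁶) has coefficients 1,0,0,0,1,0,0,0,1,0,0,0,1 for degrees 0…12.
Finally multiplying by (1 + q + q² + q³ + q⁴), the product of all factors after the first has coefficients 1,1,1,1,2,1,1,1,2,1,1,1,2 for degrees 0…12.
[q¹²] = 1·1 + 1·1 + 1·1 + 1·2 = 5.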